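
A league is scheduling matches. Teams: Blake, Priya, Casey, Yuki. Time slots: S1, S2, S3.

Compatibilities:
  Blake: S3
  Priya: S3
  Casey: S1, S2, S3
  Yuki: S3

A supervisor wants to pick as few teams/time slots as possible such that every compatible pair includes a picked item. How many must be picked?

A maximum matching has 2 edges (e.g. Blake–S3, Casey–S2).
By König's theorem the minimum vertex cover has the same size. One such cover is {Casey, S3}.

2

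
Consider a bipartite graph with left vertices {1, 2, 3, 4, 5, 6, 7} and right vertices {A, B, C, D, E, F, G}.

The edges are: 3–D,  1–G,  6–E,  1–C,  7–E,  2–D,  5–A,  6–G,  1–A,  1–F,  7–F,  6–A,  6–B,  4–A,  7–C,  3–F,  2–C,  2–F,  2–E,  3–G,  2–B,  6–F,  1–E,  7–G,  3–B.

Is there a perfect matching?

No

The set {4, 5} has only 1 neighbour ({A}), so by Hall's theorem at most 6 of the 7 left vertices can be matched.
Hence no matching covers every left vertex.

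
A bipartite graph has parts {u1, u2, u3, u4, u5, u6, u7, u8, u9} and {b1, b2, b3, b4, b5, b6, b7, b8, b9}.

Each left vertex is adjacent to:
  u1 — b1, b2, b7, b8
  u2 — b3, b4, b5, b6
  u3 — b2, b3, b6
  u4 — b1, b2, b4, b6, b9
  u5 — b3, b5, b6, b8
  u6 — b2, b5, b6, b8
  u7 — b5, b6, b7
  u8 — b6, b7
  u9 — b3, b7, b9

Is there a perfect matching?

A valid assignment of size 9: u1→b1, u2→b4, u3→b6, u4→b9, u5→b8, u6→b2, u7→b5, u8→b7, u9→b3.
All 9 left vertices are covered.

Yes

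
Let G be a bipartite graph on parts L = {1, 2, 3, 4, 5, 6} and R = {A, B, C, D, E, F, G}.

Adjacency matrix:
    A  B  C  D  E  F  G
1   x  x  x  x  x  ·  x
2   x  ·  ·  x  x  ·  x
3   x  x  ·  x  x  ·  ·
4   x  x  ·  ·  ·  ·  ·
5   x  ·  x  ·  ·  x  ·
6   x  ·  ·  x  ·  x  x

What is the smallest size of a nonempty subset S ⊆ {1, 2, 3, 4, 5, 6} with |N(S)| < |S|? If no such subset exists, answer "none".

A matching saturating every left vertex exists, for instance 1→G, 2→D, 3→E, 4→B, 5→C, 6→F.
By Hall's marriage theorem, this means |N(S)| ≥ |S| for every subset S, so no violating subset exists.

none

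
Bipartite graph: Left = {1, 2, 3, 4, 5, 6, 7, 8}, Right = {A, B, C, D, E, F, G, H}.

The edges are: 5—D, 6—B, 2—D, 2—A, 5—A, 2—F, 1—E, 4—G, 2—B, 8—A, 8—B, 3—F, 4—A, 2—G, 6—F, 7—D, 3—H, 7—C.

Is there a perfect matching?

Yes

A valid assignment of size 8: 1-E, 2-A, 3-H, 4-G, 5-D, 6-F, 7-C, 8-B.
All 8 left vertices are covered.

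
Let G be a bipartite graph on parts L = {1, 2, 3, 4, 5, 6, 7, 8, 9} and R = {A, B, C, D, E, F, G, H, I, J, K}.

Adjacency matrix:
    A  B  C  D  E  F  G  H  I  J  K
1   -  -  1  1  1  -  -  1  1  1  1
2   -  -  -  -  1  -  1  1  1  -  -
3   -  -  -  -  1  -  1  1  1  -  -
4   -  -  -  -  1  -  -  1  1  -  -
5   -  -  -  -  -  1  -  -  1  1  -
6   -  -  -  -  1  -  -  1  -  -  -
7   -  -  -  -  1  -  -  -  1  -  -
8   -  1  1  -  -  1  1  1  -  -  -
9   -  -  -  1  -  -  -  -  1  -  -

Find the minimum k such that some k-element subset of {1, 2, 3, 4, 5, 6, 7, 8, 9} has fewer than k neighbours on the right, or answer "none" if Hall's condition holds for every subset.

Take S = {2, 3, 4, 6, 7}. Its neighbourhood is {E, G, H, I}, so |N(S)| = 4 < |S| = 5.
Every subset of size less than 5 has at least as many neighbours as members, so 5 is the minimum.

5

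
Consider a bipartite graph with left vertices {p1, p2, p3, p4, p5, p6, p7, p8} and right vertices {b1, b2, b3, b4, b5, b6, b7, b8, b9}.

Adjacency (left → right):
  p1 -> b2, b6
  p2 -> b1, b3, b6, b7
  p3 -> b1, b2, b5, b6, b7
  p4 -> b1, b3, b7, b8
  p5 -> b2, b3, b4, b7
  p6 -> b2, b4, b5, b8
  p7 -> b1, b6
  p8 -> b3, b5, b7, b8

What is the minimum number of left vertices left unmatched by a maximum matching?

0

One maximum matching: p1–b2, p2–b6, p3–b7, p4–b8, p5–b4, p6–b5, p7–b1, p8–b3.
This saturates every left vertex, so 8 is the maximum.
That matches 8 of the 8, leaving 0 unmatched; no matching can do better.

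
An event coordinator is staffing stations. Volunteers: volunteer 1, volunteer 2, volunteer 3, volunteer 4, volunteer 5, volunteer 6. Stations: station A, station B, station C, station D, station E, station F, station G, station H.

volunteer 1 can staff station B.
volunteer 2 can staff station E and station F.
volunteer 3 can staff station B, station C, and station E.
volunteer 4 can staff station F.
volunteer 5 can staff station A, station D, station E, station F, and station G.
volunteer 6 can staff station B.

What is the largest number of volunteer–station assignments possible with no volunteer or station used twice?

For example, pair volunteer 1–station B, volunteer 2–station E, volunteer 3–station C, volunteer 4–station F, volunteer 5–station G.
The set {volunteer 1, volunteer 6} has only 1 neighbour ({station B}), so by Hall's theorem at most 5 of the 6 volunteers can be matched.

5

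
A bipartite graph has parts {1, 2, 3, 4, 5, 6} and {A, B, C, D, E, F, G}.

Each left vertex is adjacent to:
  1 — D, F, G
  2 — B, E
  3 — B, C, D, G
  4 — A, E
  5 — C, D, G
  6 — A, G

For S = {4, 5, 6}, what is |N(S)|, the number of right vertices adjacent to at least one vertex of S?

5

The union of neighbours of {4, 5, 6} is {A, C, D, E, G}, which has 5 elements.
Since |N(S)| = 5 ≥ |S| = 3, Hall's condition holds for this subset.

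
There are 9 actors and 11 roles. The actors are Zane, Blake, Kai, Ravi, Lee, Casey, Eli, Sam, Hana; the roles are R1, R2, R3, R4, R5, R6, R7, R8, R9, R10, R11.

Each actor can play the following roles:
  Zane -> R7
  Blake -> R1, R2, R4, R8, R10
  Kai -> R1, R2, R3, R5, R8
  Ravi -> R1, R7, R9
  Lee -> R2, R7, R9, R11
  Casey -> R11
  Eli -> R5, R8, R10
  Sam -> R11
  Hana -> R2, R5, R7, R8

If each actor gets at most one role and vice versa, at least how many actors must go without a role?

A valid assignment of size 8: Zane–R7, Blake–R2, Kai–R3, Ravi–R1, Lee–R9, Casey–R11, Eli–R8, Hana–R5.
The set {Casey, Sam} has only 1 neighbour ({R11}), so by Hall's theorem at most 8 of the 9 actors can be matched.
That matches 8 of the 9, leaving 1 unmatched; no matching can do better.

1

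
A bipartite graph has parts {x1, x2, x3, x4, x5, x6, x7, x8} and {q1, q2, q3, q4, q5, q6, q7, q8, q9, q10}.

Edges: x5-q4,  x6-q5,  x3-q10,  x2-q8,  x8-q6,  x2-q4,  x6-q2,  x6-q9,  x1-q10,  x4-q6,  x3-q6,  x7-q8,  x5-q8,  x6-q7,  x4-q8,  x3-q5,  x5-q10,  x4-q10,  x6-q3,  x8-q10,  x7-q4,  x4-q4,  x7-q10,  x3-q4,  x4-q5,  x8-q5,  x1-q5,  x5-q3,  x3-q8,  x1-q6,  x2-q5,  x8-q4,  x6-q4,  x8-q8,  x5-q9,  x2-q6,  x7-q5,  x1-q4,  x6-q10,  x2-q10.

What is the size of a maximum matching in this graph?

7

One maximum matching: x1→q5, x2→q10, x3→q4, x4→q6, x5→q9, x6→q7, x7→q8.
The set {x1, x2, x3, x4, x7, x8} has only 5 neighbours ({q10, q4, q5, q6, q8}), so by Hall's theorem at most 7 of the 8 left vertices can be matched.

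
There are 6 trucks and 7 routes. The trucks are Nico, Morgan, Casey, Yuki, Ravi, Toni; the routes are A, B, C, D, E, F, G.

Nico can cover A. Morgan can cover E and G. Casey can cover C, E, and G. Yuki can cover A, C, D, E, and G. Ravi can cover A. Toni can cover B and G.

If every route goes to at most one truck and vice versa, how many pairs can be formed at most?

For example, pair Nico→A, Morgan→E, Casey→C, Yuki→G, Toni→B.
The set {Nico, Ravi} has only 1 neighbour ({A}), so by Hall's theorem at most 5 of the 6 trucks can be matched.

5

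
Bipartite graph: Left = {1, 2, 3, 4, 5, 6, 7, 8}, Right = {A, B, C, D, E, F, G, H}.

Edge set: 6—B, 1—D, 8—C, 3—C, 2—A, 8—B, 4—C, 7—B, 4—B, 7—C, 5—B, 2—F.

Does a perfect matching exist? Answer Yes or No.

The set {3, 4, 5, 6, 7, 8} has only 2 neighbours ({B, C}), so by Hall's theorem at most 4 of the 8 left vertices can be matched.
Hence no matching covers every left vertex.

No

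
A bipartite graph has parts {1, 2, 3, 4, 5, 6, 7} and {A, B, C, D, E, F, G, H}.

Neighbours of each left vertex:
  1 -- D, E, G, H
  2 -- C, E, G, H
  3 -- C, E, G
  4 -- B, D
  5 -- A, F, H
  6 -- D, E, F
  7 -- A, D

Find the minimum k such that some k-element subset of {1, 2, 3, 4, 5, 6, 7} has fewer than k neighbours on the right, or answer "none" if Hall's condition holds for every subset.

none

A matching saturating every left vertex exists, for instance 1→E, 2→G, 3→C, 4→B, 5→H, 6→F, 7→D.
By Hall's marriage theorem, this means |N(S)| ≥ |S| for every subset S, so no violating subset exists.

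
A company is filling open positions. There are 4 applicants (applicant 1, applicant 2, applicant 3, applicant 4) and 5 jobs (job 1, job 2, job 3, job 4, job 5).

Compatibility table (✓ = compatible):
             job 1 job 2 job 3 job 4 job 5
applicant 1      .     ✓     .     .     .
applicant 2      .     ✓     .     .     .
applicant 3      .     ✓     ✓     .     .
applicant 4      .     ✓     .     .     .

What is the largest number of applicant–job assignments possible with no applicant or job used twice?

One maximum matching: applicant 1–job 2, applicant 3–job 3.
The set {applicant 1, applicant 2, applicant 4} has only 1 neighbour ({job 2}), so by Hall's theorem at most 2 of the 4 applicants can be matched.

2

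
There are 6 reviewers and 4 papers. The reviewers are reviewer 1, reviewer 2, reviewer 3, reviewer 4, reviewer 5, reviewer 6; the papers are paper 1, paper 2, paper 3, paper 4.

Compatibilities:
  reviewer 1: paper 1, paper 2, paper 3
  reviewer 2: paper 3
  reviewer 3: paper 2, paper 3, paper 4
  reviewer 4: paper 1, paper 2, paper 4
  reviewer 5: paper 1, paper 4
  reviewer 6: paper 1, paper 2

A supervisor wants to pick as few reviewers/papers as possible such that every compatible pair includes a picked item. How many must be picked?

The 4 edges reviewer 1–paper 1, reviewer 2–paper 3, reviewer 3–paper 2, reviewer 4–paper 4 form a matching, so any vertex cover needs at least 4 vertices (one per matched edge).
Conversely {paper 1, paper 2, paper 3, paper 4} meets every edge and has exactly 4 vertices, so 4 is optimal.

4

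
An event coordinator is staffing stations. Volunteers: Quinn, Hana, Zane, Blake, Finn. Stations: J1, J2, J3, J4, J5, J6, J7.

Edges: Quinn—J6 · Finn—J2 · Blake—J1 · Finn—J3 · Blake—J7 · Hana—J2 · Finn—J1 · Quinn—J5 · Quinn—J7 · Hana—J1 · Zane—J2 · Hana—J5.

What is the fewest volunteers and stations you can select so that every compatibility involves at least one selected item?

5

{Quinn, Hana, Zane, Blake, Finn} is a vertex cover of size 5: every edge has an endpoint in this set.
No smaller cover exists because Quinn–J6, Hana–J5, Zane–J2, Blake–J7, Finn–J3 is a matching of size 5, and a cover must include an endpoint of each of these disjoint edges (König's theorem).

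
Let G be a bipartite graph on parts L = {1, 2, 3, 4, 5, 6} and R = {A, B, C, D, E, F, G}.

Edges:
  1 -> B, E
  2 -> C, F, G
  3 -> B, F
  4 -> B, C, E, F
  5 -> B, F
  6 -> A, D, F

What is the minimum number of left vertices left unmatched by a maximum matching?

0

For example, pair 1-E, 2-G, 3-F, 4-C, 5-B, 6-D.
This saturates every left vertex, so 6 is the maximum.
That matches 6 of the 6, leaving 0 unmatched; no matching can do better.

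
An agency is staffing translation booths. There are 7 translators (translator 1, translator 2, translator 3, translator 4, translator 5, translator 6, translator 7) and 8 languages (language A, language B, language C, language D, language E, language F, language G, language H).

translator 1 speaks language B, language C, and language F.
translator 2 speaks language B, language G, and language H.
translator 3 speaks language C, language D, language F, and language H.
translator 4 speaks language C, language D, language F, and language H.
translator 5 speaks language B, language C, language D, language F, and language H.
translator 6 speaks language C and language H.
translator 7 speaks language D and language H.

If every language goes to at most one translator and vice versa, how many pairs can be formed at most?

A valid assignment of size 6: translator 1-language C, translator 2-language G, translator 3-language F, translator 4-language D, translator 5-language B, translator 6-language H.
The set {translator 1, translator 3, translator 4, translator 5, translator 6, translator 7} has only 5 neighbours ({language B, language C, language D, language F, language H}), so by Hall's theorem at most 6 of the 7 translators can be matched.

6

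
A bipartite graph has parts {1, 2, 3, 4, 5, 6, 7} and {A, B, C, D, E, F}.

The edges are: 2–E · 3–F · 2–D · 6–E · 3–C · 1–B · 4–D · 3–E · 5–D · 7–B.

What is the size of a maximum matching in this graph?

4

One maximum matching: 1→B, 2→E, 3→C, 4→D.
The set {1, 2, 4, 5, 6, 7} has only 3 neighbours ({B, D, E}), so by Hall's theorem at most 4 of the 7 left vertices can be matched.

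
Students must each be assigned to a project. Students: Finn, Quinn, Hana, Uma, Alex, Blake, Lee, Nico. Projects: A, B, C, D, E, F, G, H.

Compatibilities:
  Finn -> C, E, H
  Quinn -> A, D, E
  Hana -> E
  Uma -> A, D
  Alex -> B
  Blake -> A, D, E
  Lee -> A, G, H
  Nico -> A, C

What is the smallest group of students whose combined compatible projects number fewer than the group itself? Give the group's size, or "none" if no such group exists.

4

Take S = {Quinn, Hana, Uma, Blake}. Its neighbourhood is {A, D, E}, so |N(S)| = 3 < |S| = 4.
Every subset of size less than 4 has at least as many neighbours as members, so 4 is the minimum.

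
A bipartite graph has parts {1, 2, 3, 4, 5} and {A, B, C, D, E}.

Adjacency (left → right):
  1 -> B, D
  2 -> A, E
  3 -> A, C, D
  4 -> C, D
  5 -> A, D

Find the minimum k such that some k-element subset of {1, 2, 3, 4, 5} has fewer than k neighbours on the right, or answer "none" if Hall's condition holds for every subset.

none

A matching saturating every left vertex exists, for instance 1→B, 2→E, 3→A, 4→C, 5→D.
By Hall's marriage theorem, this means |N(S)| ≥ |S| for every subset S, so no violating subset exists.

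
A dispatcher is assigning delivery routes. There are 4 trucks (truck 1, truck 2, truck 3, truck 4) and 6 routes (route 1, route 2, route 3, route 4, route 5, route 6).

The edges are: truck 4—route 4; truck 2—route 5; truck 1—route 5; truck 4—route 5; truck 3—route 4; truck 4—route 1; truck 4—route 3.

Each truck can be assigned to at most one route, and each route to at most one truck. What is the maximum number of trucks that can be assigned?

A valid assignment of size 3: truck 1→route 5, truck 3→route 4, truck 4→route 3.
The set {truck 1, truck 2} has only 1 neighbour ({route 5}), so by Hall's theorem at most 3 of the 4 trucks can be matched.

3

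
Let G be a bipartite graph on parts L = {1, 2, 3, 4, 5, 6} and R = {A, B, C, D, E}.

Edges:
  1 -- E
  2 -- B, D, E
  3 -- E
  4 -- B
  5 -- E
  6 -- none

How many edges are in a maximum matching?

3

A valid assignment of size 3: 1→E, 2→D, 4→B.
The set {1, 3, 5, 6} has only 1 neighbour ({E}), so by Hall's theorem at most 3 of the 6 left vertices can be matched.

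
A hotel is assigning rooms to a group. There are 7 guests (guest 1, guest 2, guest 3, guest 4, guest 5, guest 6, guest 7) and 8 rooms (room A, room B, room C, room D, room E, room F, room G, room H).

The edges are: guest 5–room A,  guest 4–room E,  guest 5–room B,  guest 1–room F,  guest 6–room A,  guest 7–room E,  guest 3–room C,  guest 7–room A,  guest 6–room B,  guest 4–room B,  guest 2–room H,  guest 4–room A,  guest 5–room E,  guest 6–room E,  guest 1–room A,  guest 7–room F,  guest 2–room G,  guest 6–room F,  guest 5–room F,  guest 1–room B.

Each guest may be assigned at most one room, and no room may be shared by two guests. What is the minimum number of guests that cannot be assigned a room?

For example, pair guest 1-room A, guest 2-room G, guest 3-room C, guest 4-room B, guest 5-room E, guest 6-room F.
The set {guest 1, guest 4, guest 5, guest 6, guest 7} has only 4 neighbours ({room A, room B, room E, room F}), so by Hall's theorem at most 6 of the 7 guests can be matched.
That matches 6 of the 7, leaving 1 unmatched; no matching can do better.

1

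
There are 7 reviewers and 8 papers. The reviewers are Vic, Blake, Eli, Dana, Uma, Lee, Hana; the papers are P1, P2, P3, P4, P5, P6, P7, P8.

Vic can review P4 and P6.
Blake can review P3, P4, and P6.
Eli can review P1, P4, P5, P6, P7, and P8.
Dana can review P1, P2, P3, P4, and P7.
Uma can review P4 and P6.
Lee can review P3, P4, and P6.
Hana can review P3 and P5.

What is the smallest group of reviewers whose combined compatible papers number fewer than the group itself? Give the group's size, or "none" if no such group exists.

4

Take S = {Vic, Blake, Uma, Lee}. Its neighbourhood is {P3, P4, P6}, so |N(S)| = 3 < |S| = 4.
Every subset of size less than 4 has at least as many neighbours as members, so 4 is the minimum.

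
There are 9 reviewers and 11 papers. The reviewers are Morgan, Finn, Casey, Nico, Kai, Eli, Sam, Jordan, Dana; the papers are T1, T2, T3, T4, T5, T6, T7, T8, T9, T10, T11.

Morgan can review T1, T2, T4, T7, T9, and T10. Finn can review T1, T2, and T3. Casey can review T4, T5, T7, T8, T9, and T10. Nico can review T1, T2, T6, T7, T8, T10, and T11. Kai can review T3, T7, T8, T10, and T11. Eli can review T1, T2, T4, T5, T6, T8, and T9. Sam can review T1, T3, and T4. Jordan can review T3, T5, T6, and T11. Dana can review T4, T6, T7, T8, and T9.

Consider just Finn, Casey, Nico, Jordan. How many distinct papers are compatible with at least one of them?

11

The union of neighbours of {Finn, Casey, Nico, Jordan} is {T1, T2, T3, T4, T5, T6, T7, T8, T9, T10, T11}, which has 11 elements.
Since |N(S)| = 11 ≥ |S| = 4, Hall's condition holds for this subset.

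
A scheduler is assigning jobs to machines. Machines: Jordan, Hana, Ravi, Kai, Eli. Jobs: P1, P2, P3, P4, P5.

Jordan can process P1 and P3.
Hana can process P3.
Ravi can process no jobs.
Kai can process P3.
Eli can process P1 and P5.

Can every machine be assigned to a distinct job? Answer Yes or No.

No

The set {Hana, Ravi, Kai} has only 1 neighbour ({P3}), so by Hall's theorem at most 3 of the 5 machines can be matched.
Hence no matching covers every machine.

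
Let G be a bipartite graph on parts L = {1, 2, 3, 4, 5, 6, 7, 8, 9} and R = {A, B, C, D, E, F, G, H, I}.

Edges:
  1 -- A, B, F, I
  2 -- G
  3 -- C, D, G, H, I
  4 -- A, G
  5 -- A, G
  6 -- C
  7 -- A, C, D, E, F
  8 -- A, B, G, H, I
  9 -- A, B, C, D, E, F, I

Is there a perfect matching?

The set {2, 4, 5} has only 2 neighbours ({A, G}), so by Hall's theorem at most 8 of the 9 left vertices can be matched.
Hence no matching covers every left vertex.

No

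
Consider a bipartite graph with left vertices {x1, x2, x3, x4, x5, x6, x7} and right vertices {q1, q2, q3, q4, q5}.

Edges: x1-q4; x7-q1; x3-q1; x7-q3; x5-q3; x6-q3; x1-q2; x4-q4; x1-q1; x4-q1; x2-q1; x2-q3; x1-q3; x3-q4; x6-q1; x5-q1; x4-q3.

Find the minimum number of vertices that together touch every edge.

4

The 4 edges x1–q2, x2–q3, x3–q1, x4–q4 form a matching, so any vertex cover needs at least 4 vertices (one per matched edge).
Conversely {x1, q1, q3, q4} meets every edge and has exactly 4 vertices, so 4 is optimal.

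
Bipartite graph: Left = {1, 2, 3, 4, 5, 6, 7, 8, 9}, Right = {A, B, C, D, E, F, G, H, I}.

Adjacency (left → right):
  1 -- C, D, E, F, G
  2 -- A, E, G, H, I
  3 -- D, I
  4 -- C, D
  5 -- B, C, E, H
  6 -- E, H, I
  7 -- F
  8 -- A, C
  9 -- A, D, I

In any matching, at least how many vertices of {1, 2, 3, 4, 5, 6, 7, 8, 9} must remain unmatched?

0

For example, pair 1-E, 2-G, 3-D, 4-C, 5-B, 6-H, 7-F, 8-A, 9-I.
All 9 left vertices are matched, so no larger matching exists.
That matches 9 of the 9, leaving 0 unmatched; no matching can do better.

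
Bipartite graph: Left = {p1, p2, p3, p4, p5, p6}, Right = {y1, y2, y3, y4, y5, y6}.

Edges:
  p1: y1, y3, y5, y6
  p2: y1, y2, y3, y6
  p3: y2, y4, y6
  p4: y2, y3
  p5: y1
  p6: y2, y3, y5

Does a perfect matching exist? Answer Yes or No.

A valid assignment of size 6: p1→y5, p2→y6, p3→y4, p4→y2, p5→y1, p6→y3.
Every left vertex is matched, so this is a perfect matching.

Yes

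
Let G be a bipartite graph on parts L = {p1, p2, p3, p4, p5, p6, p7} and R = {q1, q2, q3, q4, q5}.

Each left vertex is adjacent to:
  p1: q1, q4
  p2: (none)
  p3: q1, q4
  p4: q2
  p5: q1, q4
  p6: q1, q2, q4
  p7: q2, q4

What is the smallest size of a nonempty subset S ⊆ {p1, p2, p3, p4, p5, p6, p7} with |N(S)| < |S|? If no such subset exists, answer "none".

Take S = {p2}. Its neighbourhood is {}, so |N(S)| = 0 < |S| = 1.

1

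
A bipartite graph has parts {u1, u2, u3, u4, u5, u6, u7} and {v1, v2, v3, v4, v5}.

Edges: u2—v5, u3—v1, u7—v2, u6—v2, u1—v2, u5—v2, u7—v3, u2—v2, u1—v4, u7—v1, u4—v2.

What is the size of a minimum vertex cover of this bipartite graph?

5

{u1, u2, u3, u7, v2} is a vertex cover of size 5: every edge has an endpoint in this set.
No smaller cover exists because u1–v4, u2–v5, u3–v1, u4–v2, u7–v3 is a matching of size 5, and a cover must include an endpoint of each of these disjoint edges (König's theorem).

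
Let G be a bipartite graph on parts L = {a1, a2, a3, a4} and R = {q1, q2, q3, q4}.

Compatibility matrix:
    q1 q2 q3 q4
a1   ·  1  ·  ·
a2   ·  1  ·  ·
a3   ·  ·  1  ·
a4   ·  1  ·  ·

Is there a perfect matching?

No

The set {a1, a2, a4} has only 1 neighbour ({q2}), so by Hall's theorem at most 2 of the 4 left vertices can be matched.
Hence no matching covers every left vertex.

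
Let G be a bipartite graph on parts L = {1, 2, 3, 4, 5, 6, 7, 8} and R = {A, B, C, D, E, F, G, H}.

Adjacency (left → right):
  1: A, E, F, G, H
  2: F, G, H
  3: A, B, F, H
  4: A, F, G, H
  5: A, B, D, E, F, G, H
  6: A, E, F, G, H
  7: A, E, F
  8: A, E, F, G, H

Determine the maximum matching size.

7

One maximum matching: 1→G, 2→F, 3→B, 4→H, 5→D, 6→A, 7→E.
The set {1, 2, 4, 6, 7, 8} has only 5 neighbours ({A, E, F, G, H}), so by Hall's theorem at most 7 of the 8 left vertices can be matched.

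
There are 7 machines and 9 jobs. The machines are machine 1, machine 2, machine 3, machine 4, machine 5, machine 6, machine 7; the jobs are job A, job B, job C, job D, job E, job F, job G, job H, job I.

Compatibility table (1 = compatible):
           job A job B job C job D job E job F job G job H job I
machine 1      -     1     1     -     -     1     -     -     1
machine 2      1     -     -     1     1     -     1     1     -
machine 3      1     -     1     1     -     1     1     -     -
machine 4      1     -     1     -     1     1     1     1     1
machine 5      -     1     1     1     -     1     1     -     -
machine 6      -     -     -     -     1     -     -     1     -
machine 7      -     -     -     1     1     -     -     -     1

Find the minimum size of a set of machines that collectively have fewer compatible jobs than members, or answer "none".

none

A matching saturating every machine exists, for instance machine 1→job F, machine 2→job G, machine 3→job C, machine 4→job H, machine 5→job D, machine 6→job E, machine 7→job I.
By Hall's marriage theorem, this means |N(S)| ≥ |S| for every subset S, so no violating subset exists.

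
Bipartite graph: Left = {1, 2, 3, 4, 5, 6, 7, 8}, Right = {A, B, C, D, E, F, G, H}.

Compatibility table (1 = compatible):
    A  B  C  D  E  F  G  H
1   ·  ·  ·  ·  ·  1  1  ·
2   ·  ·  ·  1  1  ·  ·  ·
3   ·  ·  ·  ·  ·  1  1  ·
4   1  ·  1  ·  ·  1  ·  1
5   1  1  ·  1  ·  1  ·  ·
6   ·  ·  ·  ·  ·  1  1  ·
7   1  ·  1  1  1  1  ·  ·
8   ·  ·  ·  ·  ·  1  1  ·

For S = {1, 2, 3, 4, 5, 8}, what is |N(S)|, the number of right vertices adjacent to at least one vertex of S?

The union of neighbours of {1, 2, 3, 4, 5, 8} is {A, B, C, D, E, F, G, H}, which has 8 elements.
Since |N(S)| = 8 ≥ |S| = 6, Hall's condition holds for this subset.

8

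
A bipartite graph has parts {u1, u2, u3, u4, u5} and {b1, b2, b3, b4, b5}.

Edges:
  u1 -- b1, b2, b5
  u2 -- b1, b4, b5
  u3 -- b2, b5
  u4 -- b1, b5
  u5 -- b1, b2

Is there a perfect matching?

The set {u1, u3, u4, u5} has only 3 neighbours ({b1, b2, b5}), so by Hall's theorem at most 4 of the 5 left vertices can be matched.
Hence no matching covers every left vertex.

No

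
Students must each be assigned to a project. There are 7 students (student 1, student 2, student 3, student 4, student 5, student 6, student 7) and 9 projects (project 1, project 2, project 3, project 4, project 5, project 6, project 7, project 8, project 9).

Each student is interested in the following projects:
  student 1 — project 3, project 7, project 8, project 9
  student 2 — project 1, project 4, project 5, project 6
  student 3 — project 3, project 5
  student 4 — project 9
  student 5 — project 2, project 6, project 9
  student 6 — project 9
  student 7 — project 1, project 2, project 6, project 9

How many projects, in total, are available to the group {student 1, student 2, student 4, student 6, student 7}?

9

The union of neighbours of {student 1, student 2, student 4, student 6, student 7} is {project 1, project 2, project 3, project 4, project 5, project 6, project 7, project 8, project 9}, which has 9 elements.
Since |N(S)| = 9 ≥ |S| = 5, Hall's condition holds for this subset.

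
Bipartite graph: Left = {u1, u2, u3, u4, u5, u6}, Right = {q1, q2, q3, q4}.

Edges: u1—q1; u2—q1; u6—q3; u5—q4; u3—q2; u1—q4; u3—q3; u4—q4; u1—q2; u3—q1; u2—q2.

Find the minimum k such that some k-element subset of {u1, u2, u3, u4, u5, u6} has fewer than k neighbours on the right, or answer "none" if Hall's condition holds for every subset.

Take S = {u4, u5}. Its neighbourhood is {q4}, so |N(S)| = 1 < |S| = 2.
No single vertex violates Hall's condition since each has at least one neighbour, so 2 is the minimum.

2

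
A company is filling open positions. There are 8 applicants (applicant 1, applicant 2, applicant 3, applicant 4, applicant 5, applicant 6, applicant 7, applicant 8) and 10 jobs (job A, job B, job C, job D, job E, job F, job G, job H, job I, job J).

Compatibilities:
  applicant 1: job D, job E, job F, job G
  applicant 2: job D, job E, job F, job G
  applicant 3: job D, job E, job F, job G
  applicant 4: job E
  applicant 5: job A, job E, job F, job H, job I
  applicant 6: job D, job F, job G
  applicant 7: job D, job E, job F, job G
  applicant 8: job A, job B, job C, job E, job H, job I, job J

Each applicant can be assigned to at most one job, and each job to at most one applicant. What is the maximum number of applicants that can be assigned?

6

One maximum matching: applicant 1→job D, applicant 2→job F, applicant 3→job G, applicant 4→job E, applicant 5→job H, applicant 8→job J.
The set {applicant 1, applicant 2, applicant 3, applicant 4, applicant 6, applicant 7} has only 4 neighbours ({job D, job E, job F, job G}), so by Hall's theorem at most 6 of the 8 applicants can be matched.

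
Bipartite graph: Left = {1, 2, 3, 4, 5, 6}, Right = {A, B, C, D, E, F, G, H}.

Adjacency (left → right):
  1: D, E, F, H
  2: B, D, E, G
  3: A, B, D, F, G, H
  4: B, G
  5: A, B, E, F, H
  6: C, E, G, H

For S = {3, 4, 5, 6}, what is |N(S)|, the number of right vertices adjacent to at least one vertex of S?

8

The union of neighbours of {3, 4, 5, 6} is {A, B, C, D, E, F, G, H}, which has 8 elements.
Since |N(S)| = 8 ≥ |S| = 4, Hall's condition holds for this subset.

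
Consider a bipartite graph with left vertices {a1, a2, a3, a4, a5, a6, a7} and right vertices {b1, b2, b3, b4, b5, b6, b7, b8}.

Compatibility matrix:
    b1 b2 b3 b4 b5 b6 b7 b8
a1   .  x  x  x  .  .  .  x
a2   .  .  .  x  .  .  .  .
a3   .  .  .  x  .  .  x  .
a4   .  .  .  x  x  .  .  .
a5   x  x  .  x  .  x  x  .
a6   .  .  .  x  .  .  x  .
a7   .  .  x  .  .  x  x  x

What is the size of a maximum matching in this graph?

6

A valid assignment of size 6: a1-b8, a2-b4, a3-b7, a4-b5, a5-b1, a7-b3.
The set {a2, a3, a6} has only 2 neighbours ({b4, b7}), so by Hall's theorem at most 6 of the 7 left vertices can be matched.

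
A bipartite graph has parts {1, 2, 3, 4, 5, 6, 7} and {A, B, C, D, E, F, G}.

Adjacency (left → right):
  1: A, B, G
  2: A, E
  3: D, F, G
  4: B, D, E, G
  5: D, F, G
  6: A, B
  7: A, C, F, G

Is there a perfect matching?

Yes

One maximum matching: 1-G, 2-A, 3-D, 4-E, 5-F, 6-B, 7-C.
Every left vertex is matched, so this is a perfect matching.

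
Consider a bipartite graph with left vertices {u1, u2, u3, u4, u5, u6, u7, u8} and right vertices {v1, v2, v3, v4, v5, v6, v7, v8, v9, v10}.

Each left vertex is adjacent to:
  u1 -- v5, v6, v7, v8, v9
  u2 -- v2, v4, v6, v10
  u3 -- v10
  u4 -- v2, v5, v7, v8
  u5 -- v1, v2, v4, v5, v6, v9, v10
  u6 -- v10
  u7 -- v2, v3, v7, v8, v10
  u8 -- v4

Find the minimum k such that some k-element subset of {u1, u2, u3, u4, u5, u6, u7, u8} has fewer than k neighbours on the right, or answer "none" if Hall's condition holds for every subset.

Take S = {u3, u6}. Its neighbourhood is {v10}, so |N(S)| = 1 < |S| = 2.
No single vertex violates Hall's condition since each has at least one neighbour, so 2 is the minimum.

2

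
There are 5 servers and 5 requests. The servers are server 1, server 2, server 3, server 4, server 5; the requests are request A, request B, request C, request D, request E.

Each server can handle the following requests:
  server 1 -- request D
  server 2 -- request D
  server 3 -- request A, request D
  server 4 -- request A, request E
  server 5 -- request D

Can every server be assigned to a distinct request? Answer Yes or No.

No

The set {server 1, server 2, server 5} has only 1 neighbour ({request D}), so by Hall's theorem at most 3 of the 5 servers can be matched.
Hence no matching covers every server.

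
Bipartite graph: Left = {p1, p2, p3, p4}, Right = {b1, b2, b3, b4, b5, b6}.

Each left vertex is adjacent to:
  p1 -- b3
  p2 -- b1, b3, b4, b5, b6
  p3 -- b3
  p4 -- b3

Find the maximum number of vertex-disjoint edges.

2

For example, pair p1–b3, p2–b1.
The set {p1, p3, p4} has only 1 neighbour ({b3}), so by Hall's theorem at most 2 of the 4 left vertices can be matched.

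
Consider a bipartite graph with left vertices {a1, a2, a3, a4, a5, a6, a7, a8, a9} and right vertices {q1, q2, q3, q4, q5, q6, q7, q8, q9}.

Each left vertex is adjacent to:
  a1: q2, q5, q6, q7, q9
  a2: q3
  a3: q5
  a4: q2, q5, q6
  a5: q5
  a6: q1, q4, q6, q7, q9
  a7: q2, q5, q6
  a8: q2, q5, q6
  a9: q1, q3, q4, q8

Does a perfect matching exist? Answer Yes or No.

The set {a3, a4, a5, a7, a8} has only 3 neighbours ({q2, q5, q6}), so by Hall's theorem at most 7 of the 9 left vertices can be matched.
Hence no matching covers every left vertex.

No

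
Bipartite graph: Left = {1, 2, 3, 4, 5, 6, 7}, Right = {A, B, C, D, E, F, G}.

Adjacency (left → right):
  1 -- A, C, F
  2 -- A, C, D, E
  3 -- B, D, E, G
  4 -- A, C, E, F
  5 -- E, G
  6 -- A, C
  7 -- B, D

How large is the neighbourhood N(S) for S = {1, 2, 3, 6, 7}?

7

The union of neighbours of {1, 2, 3, 6, 7} is {A, B, C, D, E, F, G}, which has 7 elements.
Since |N(S)| = 7 ≥ |S| = 5, Hall's condition holds for this subset.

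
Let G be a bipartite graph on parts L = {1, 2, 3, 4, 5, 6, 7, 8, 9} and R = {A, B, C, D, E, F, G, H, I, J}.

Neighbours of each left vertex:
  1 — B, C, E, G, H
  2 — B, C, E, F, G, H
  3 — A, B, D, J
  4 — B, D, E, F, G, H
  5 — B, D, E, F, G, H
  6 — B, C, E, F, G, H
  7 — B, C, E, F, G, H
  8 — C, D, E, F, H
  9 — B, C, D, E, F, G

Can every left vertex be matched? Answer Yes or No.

No

The set {1, 2, 4, 5, 6, 7, 8, 9} has only 7 neighbours ({B, C, D, E, F, G, H}), so by Hall's theorem at most 8 of the 9 left vertices can be matched.
Hence no matching covers every left vertex.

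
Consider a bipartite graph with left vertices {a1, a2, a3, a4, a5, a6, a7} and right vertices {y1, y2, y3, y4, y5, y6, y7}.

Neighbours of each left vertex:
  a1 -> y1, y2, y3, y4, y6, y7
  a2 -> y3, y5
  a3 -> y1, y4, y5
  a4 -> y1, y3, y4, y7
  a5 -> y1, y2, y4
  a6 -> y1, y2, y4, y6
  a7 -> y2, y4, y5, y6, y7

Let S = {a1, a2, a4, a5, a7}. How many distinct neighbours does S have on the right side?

7

The union of neighbours of {a1, a2, a4, a5, a7} is {y1, y2, y3, y4, y5, y6, y7}, which has 7 elements.
Since |N(S)| = 7 ≥ |S| = 5, Hall's condition holds for this subset.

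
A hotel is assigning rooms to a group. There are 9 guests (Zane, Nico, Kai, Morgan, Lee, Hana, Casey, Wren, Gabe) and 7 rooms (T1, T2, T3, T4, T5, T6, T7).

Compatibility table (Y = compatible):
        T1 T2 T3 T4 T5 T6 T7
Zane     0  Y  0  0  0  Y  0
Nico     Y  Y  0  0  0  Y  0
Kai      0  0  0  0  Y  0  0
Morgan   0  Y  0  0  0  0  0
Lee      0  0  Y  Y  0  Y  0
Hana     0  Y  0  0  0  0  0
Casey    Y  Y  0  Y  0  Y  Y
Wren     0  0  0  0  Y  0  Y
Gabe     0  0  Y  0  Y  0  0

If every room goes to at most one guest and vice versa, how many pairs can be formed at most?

7

For example, pair Zane-T6, Nico-T1, Kai-T5, Morgan-T2, Lee-T3, Casey-T4, Wren-T7.
The set {Zane, Nico, Kai, Morgan, Lee, Hana, Casey, Wren, Gabe} has only 7 neighbours ({T1, T2, T3, T4, T5, T6, T7}), so by Hall's theorem at most 7 of the 9 guests can be matched.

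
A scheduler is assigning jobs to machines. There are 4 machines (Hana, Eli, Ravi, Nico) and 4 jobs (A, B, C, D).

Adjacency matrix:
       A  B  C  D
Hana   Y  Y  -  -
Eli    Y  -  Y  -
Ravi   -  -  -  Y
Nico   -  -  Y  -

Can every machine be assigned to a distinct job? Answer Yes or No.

One maximum matching: Hana-B, Eli-A, Ravi-D, Nico-C.
All 4 machines are covered.

Yes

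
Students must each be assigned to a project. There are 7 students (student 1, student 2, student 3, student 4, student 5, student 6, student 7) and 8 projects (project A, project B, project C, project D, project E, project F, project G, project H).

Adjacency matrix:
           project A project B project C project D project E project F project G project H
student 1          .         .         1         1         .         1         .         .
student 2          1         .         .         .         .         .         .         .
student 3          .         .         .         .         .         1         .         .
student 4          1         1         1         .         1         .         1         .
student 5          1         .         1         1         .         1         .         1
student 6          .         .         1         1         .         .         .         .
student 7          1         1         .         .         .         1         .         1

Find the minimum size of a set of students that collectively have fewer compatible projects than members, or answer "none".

none

A matching saturating every student exists, for instance student 1→project D, student 2→project A, student 3→project F, student 4→project G, student 5→project H, student 6→project C, student 7→project B.
By Hall's marriage theorem, this means |N(S)| ≥ |S| for every subset S, so no violating subset exists.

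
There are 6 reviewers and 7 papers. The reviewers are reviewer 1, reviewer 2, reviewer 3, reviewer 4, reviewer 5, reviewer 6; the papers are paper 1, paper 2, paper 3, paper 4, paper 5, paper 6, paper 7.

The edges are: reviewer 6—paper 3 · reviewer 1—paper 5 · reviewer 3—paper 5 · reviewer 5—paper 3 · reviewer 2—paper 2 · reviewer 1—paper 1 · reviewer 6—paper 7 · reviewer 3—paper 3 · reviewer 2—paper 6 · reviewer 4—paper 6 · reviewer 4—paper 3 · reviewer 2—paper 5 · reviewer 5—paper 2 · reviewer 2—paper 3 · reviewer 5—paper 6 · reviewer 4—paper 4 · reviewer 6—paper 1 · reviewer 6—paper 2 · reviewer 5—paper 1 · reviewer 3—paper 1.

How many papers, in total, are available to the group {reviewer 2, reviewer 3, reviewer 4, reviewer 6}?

The union of neighbours of {reviewer 2, reviewer 3, reviewer 4, reviewer 6} is {paper 1, paper 2, paper 3, paper 4, paper 5, paper 6, paper 7}, which has 7 elements.
Since |N(S)| = 7 ≥ |S| = 4, Hall's condition holds for this subset.

7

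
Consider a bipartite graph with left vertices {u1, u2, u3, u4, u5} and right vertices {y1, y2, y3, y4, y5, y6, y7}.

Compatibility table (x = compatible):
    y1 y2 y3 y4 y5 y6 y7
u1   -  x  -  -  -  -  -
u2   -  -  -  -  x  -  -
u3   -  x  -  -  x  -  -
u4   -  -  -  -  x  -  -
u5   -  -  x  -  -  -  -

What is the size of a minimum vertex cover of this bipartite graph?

3

The 3 edges u1–y2, u2–y5, u5–y3 form a matching, so any vertex cover needs at least 3 vertices (one per matched edge).
Conversely {u5, y2, y5} meets every edge and has exactly 3 vertices, so 3 is optimal.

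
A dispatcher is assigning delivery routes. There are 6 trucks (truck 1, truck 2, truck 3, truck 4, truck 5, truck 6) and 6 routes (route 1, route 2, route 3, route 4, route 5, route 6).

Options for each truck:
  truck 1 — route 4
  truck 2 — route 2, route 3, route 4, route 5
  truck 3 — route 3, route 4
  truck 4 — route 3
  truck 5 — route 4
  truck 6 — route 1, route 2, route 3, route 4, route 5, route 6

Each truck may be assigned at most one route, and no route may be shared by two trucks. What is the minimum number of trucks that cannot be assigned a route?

2

For example, pair truck 1–route 4, truck 2–route 5, truck 3–route 3, truck 6–route 2.
The set {truck 1, truck 3, truck 4, truck 5} has only 2 neighbours ({route 3, route 4}), so by Hall's theorem at most 4 of the 6 trucks can be matched.
That matches 4 of the 6, leaving 2 unmatched; no matching can do better.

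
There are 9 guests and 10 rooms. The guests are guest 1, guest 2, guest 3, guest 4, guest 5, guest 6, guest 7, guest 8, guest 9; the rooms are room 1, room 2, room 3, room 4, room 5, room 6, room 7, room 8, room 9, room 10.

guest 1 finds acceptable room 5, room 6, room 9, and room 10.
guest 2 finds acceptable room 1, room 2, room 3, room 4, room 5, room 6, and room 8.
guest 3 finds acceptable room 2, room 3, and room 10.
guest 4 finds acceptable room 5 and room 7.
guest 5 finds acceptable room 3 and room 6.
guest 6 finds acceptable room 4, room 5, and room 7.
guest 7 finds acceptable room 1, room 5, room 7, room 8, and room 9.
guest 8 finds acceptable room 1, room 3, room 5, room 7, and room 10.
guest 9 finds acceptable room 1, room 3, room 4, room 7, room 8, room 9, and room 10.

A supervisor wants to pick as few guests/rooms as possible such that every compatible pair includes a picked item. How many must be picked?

9

A maximum matching has 9 edges (e.g. guest 1–room 9, guest 2–room 4, guest 3–room 3, guest 4–room 5, guest 5–room 6, guest 6–room 7, guest 7–room 1, guest 8–room 10, guest 9–room 8).
By König's theorem the minimum vertex cover has the same size. One such cover is {guest 1, guest 2, guest 3, guest 4, guest 5, guest 6, guest 7, guest 8, guest 9}.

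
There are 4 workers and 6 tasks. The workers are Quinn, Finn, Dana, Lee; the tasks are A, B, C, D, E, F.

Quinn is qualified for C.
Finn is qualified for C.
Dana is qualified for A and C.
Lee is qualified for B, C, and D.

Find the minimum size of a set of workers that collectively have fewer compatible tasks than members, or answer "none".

Take S = {Quinn, Finn}. Its neighbourhood is {C}, so |N(S)| = 1 < |S| = 2.
No single vertex violates Hall's condition since each has at least one neighbour, so 2 is the minimum.

2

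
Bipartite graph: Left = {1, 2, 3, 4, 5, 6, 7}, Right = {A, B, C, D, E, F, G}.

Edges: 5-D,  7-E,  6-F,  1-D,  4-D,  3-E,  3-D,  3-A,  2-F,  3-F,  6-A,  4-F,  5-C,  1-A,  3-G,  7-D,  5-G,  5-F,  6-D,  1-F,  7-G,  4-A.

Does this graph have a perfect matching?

No

The set {1, 2, 4, 6} has only 3 neighbours ({A, D, F}), so by Hall's theorem at most 6 of the 7 left vertices can be matched.
Hence no matching covers every left vertex.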